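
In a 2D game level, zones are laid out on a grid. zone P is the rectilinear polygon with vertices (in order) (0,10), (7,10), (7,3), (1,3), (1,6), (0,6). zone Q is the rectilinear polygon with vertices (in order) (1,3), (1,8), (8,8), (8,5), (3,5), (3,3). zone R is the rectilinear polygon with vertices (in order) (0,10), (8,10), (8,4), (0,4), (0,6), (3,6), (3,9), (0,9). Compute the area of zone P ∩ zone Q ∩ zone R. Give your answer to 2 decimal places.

The intersection is the polygon with vertices (3,5), (3,4), (1,4), (1,6), (3,6), (3,8), (7,8), (7,5).
By the shoelace formula its area is 16.00.

16.00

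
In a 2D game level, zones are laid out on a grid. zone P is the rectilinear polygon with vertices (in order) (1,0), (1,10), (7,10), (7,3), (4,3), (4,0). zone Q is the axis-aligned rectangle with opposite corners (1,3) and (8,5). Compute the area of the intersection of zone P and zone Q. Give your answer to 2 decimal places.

12.00

The intersection is the polygon with vertices (1,5), (7,5), (7,3), (4,3), (1,3).
By the shoelace formula its area is 12.00.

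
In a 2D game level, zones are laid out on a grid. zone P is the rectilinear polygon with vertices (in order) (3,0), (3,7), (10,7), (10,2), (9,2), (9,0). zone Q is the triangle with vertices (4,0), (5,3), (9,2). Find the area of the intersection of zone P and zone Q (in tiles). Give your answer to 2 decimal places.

The intersection is the polygon with vertices (5,3), (9,2), (4,0).
By the shoelace formula its area is 6.50.

6.50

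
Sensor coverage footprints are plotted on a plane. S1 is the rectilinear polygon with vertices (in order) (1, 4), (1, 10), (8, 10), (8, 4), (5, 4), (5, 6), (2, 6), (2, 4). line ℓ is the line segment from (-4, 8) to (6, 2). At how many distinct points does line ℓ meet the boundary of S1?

The segment meets the boundary at (2,4.4), (1,5).

2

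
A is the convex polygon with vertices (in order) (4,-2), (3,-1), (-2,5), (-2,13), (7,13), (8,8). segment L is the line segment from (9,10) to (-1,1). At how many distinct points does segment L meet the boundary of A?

The segment meets the boundary at (0.333,2.2), (7.814,8.932).

2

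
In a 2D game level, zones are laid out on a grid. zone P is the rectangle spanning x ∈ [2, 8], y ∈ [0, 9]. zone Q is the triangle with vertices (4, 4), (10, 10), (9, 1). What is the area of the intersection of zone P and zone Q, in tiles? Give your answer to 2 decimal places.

The intersection is the polygon with vertices (8,1.6), (4,4), (8,8).
By the shoelace formula its area is 12.80.

12.80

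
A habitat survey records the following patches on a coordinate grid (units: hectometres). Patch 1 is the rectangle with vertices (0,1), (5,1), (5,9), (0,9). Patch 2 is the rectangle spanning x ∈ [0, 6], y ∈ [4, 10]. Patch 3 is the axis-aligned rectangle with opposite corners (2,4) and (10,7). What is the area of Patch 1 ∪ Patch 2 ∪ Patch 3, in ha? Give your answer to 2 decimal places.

By inclusion–exclusion:
Individual areas: |Patch 1| = 40, |Patch 2| = 36, |Patch 3| = 24.
|Patch 1∩Patch 2|: x∈[0,5], y∈[4,9] → 5·5 = 25.
|Patch 1∩Patch 3|: x∈[2,5], y∈[4,7] → 3·3 = 9.
|Patch 2∩Patch 3|: x∈[2,6], y∈[4,7] → 4·3 = 12.
|Patch 1∩Patch 2∩Patch 3| = 9.
|Patch 1 ∪ Patch 2 ∪ Patch 3| = 100 − 46 + 9 = 63.00.

63.00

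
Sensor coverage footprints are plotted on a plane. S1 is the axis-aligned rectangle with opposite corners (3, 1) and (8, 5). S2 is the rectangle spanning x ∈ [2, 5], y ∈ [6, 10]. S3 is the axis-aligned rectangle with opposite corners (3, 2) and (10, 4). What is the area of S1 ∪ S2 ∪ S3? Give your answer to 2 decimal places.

36.00

By inclusion–exclusion:
Individual areas: |S1| = 20, |S2| = 12, |S3| = 14.
|S1∩S2| = 0 (no overlap).
|S1∩S3|: x∈[3,8], y∈[2,4] → 5·2 = 10.
|S2∩S3| = 0 (no overlap).
|S1∩S2∩S3| = 0.
|S1 ∪ S2 ∪ S3| = 46 − 10 + 0 = 36.00.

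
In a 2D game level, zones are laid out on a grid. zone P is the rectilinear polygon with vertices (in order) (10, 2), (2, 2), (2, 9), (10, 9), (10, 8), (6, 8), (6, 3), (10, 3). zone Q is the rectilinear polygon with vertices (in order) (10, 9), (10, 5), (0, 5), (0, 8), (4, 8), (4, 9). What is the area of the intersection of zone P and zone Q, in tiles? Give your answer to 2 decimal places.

18.00

The intersection is the polygon with vertices (2,8), (4,8), (4,9), (10,9), (10,8), (6,8), (6,5), (2,5).
By the shoelace formula its area is 18.00.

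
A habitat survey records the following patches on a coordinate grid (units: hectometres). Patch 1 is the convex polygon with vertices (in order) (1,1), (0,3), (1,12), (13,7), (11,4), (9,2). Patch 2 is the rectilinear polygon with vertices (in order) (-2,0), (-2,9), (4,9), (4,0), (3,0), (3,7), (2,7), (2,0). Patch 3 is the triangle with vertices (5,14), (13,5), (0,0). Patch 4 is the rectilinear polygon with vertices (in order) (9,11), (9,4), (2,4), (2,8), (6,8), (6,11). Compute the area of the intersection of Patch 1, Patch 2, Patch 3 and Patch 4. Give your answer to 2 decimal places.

4.32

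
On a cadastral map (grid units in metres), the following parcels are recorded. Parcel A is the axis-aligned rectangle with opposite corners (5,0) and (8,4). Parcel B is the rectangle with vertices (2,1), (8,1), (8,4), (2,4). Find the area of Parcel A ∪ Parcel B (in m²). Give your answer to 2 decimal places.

21.00

By inclusion–exclusion:
Individual areas: |Parcel A| = 12, |Parcel B| = 18.
|Parcel A∩Parcel B|: x∈[5,8], y∈[1,4] → 3·3 = 9.
|Parcel A ∪ Parcel B| = 30 − 9 = 21.00.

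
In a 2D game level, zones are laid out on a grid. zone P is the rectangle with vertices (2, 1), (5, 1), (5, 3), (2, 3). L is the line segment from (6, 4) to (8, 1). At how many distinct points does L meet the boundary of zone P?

0

The segment lies entirely outside zone P and never meets its boundary.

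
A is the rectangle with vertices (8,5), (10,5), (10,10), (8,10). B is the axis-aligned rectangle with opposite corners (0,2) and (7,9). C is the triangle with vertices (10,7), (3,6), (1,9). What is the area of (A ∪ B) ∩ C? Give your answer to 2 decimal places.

|A ∪ B| = 59.
|(A ∪ B) ∩ C| = 10.59.

10.59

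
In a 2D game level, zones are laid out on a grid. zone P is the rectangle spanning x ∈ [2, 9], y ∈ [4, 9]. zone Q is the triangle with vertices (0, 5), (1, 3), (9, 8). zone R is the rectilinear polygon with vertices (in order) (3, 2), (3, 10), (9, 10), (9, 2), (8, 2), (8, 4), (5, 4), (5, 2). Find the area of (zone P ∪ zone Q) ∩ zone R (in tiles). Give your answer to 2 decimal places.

30.00

The region (zone P ∪ zone Q) ∩ zone R is the polygon with vertices (8,4), (5,4), (3,4), (3,9), (9,9), (9,8), (9,4).
By the shoelace formula its area is 30.00.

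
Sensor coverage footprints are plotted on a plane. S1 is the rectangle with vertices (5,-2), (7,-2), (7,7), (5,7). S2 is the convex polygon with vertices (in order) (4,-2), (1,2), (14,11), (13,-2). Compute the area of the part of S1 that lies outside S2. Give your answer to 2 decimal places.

|S1| = 18, |S1∩S2| = 14.9231.
|S1 ∖ S2| = |S1| − |S1∩S2| = 18 − 14.9231 = 3.08.

3.08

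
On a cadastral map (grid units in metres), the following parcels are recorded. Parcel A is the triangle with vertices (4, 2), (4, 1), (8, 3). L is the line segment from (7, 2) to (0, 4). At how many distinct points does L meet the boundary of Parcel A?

The segment meets the boundary at (5.6,2.4), (6.364,2.182).

2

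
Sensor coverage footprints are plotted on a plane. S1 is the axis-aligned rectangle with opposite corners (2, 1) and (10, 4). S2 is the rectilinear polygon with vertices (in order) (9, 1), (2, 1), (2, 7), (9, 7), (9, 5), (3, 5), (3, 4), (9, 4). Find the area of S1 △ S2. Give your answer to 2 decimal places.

|S1| = 24, |S2| = 36, |S1∩S2| = 21.
|S1 △ S2| = |S1| + |S2| − 2·|S1∩S2| = 24 + 36 − 42 = 18.00.

18.00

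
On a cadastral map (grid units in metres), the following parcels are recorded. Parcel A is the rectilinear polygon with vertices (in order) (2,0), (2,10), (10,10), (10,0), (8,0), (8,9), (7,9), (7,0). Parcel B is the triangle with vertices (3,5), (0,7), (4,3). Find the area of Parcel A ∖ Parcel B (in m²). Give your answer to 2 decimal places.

69.67

|Parcel A| = 71, |Parcel A∩Parcel B| = 1.3333.
|Parcel A ∖ Parcel B| = |Parcel A| − |Parcel A∩Parcel B| = 71 − 1.3333 = 69.67.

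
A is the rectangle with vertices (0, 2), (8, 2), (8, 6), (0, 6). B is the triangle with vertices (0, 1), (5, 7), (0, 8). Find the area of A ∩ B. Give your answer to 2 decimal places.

10.00

The intersection is the polygon with vertices (4.167,6), (0.833,2), (0,2), (0,6).
By the shoelace formula its area is 10.00.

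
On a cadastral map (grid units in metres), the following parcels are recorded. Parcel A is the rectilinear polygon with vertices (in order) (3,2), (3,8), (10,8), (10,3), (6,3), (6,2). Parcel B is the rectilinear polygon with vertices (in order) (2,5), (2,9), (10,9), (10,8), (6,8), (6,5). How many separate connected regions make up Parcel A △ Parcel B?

1

Parcel A △ Parcel B is a single connected region.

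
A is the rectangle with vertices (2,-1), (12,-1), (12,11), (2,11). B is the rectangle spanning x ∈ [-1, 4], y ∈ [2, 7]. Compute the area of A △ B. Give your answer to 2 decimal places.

125.00

|A∩B|: x∈[2,4], y∈[2,7] → 2·5 = 10.
|A △ B| = |A| + |B| − 2·|A∩B| = 120 + 25 − 20 = 125.00.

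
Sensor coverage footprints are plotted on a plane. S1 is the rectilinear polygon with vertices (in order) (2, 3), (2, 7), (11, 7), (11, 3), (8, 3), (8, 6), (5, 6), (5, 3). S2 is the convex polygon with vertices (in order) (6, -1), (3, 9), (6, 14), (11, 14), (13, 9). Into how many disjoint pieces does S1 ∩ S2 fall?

1

S1 ∩ S2 is a single connected region.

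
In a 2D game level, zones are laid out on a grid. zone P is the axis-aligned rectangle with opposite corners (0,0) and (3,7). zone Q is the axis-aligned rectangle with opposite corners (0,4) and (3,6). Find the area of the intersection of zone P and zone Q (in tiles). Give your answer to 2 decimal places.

|zone P∩zone Q|: x∈[0,3], y∈[4,6] → 3·2 = 6.

6.00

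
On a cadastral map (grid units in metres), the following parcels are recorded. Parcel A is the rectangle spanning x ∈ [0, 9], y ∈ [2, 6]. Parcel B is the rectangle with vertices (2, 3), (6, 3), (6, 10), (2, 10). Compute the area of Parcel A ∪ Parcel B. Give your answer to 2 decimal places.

By inclusion–exclusion:
Individual areas: |Parcel A| = 36, |Parcel B| = 28.
|Parcel A∩Parcel B|: x∈[2,6], y∈[3,6] → 4·3 = 12.
|Parcel A ∪ Parcel B| = 64 − 12 = 52.00.

52.00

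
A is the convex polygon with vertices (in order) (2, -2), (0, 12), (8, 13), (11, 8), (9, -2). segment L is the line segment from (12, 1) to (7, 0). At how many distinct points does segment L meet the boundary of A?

1

The segment meets the boundary at (9.5,0.5).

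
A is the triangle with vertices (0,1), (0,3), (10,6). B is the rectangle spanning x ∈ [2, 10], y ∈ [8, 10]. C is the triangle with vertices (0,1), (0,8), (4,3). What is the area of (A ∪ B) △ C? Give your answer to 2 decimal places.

|A ∪ B| = 26.
|(A ∪ B) ∩ C| = 5.9355.
|(A ∪ B) △ C| = 26 + 14 − 11.871 = 28.13.

28.13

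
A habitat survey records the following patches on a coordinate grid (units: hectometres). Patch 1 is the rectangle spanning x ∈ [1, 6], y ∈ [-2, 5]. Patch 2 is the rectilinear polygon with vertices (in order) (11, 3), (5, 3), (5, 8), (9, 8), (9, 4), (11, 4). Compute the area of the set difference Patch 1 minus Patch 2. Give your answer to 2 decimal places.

|Patch 1| = 35, |Patch 1∩Patch 2| = 2.
|Patch 1 ∖ Patch 2| = |Patch 1| − |Patch 1∩Patch 2| = 35 − 2 = 33.00.

33.00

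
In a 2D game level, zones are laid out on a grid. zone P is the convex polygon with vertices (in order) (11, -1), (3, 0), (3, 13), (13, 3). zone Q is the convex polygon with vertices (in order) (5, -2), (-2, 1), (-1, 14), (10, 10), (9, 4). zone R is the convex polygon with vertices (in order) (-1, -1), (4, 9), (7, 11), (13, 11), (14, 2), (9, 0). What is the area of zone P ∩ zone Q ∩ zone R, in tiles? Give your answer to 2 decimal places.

48.73

The intersection is the polygon with vertices (3,7), (4,9), (5.8,10.2), (9.429,6.571), (9,4), (6.143,-0.286), (5.667,-0.333), (3,0).
By the shoelace formula its area is 48.73.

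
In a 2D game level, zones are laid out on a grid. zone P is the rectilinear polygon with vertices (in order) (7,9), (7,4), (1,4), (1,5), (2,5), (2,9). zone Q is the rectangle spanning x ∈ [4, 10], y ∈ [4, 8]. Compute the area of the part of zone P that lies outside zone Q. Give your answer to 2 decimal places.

|zone P| = 26, |zone P∩zone Q| = 12.
|zone P ∖ zone Q| = |zone P| − |zone P∩zone Q| = 26 − 12 = 14.00.

14.00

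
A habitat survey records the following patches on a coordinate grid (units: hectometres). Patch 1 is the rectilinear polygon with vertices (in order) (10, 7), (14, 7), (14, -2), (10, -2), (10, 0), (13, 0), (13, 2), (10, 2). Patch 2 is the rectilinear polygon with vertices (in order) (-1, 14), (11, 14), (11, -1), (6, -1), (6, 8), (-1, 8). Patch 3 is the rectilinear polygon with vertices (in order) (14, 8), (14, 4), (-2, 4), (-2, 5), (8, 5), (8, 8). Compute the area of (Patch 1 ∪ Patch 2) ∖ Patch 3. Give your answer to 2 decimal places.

118.00

|Patch 1 ∪ Patch 2| = 141.
|(Patch 1 ∪ Patch 2) ∩ Patch 3| = 23.
|(Patch 1 ∪ Patch 2) ∖ Patch 3| = 141 − 23 = 118.00.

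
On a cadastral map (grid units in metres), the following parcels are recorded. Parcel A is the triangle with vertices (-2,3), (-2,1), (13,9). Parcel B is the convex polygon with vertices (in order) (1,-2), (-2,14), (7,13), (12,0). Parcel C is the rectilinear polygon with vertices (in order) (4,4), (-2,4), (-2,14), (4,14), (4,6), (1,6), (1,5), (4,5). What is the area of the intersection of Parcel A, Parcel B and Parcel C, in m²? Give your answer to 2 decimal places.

The intersection is the polygon with vertices (3,5), (4,5), (4,4.2), (3.625,4), (0.5,4).
By the shoelace formula its area is 2.21.

2.21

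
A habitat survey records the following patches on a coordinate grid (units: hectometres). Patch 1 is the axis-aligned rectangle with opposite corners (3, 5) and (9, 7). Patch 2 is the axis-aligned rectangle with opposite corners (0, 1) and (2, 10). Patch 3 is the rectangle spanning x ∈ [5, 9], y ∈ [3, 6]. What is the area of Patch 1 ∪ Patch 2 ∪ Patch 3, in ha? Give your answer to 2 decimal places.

By inclusion–exclusion:
Individual areas: |Patch 1| = 12, |Patch 2| = 18, |Patch 3| = 12.
|Patch 1∩Patch 2| = 0 (no overlap).
|Patch 1∩Patch 3|: x∈[5,9], y∈[5,6] → 4·1 = 4.
|Patch 2∩Patch 3| = 0 (no overlap).
|Patch 1∩Patch 2∩Patch 3| = 0.
|Patch 1 ∪ Patch 2 ∪ Patch 3| = 42 − 4 + 0 = 38.00.

38.00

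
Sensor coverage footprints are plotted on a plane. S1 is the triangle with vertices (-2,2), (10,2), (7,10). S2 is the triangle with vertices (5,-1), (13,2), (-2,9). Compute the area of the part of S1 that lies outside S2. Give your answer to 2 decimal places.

|S1| = 48, |S1∩S2| = 25.3027.
|S1 ∖ S2| = |S1| − |S1∩S2| = 48 − 25.3027 = 22.70.

22.70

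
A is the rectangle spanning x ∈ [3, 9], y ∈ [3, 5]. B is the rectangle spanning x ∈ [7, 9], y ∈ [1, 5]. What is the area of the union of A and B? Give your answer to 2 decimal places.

16.00

By inclusion–exclusion:
Individual areas: |A| = 12, |B| = 8.
|A∩B|: x∈[7,9], y∈[3,5] → 2·2 = 4.
|A ∪ B| = 20 − 4 = 16.00.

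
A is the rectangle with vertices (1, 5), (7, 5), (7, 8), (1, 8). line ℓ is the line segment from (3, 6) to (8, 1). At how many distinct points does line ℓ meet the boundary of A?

The segment meets the boundary at (4,5).

1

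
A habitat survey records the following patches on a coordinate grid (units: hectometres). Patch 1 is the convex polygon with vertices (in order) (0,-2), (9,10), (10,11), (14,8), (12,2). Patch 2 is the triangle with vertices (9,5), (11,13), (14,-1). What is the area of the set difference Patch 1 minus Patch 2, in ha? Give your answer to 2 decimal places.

54.70

|Patch 1| = 74.5, |Patch 1∩Patch 2| = 19.8037.
|Patch 1 ∖ Patch 2| = |Patch 1| − |Patch 1∩Patch 2| = 74.5 − 19.8037 = 54.70.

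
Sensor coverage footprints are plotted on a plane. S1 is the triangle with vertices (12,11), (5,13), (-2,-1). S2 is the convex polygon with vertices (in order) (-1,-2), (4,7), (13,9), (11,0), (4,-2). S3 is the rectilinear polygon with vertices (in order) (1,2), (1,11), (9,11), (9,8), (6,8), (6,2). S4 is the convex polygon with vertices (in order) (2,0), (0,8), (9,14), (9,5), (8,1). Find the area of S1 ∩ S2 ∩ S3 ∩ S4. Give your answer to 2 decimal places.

8.66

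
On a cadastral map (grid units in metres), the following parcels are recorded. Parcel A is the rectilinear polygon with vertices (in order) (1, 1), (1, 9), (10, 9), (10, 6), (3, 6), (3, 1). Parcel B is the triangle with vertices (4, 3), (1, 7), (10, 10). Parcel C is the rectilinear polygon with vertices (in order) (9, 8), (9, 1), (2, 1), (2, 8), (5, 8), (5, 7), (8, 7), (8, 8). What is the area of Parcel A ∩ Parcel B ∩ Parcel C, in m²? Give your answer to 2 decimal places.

8.38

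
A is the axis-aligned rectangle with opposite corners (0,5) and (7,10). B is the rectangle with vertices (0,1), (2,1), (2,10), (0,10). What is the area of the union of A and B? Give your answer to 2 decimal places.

43.00

By inclusion–exclusion:
Individual areas: |A| = 35, |B| = 18.
|A∩B|: x∈[0,2], y∈[5,10] → 2·5 = 10.
|A ∪ B| = 53 − 10 = 43.00.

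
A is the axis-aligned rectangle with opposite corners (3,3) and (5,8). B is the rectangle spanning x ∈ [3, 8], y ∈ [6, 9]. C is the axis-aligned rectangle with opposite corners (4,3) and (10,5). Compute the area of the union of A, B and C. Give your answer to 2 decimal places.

By inclusion–exclusion:
Individual areas: |A| = 10, |B| = 15, |C| = 12.
|A∩B|: x∈[3,5], y∈[6,8] → 2·2 = 4.
|A∩C|: x∈[4,5], y∈[3,5] → 1·2 = 2.
|B∩C| = 0 (no overlap).
|A∩B∩C| = 0.
|A ∪ B ∪ C| = 37 − 6 + 0 = 31.00.

31.00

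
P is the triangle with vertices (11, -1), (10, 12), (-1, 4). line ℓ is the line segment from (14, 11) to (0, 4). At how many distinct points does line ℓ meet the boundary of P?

1

The segment meets the boundary at (10.222,9.111).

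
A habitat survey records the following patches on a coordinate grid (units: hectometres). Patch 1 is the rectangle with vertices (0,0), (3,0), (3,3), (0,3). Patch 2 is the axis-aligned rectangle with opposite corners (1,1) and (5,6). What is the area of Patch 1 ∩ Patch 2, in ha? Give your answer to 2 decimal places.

4.00

|Patch 1∩Patch 2|: x∈[1,3], y∈[1,3] → 2·2 = 4.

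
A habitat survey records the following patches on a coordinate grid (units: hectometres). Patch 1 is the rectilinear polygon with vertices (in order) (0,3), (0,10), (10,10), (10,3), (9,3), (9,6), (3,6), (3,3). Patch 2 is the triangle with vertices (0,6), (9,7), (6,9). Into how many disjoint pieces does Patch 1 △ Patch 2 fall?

Patch 1 △ Patch 2 is a single connected region.

1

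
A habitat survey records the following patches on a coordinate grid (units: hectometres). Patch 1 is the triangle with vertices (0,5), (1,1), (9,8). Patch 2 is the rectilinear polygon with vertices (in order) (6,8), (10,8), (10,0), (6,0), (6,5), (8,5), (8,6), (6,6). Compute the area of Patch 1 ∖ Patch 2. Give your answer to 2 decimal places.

|Patch 1| = 19.5, |Patch 1∩Patch 2| = 2.2143.
|Patch 1 ∖ Patch 2| = |Patch 1| − |Patch 1∩Patch 2| = 19.5 − 2.2143 = 17.29.

17.29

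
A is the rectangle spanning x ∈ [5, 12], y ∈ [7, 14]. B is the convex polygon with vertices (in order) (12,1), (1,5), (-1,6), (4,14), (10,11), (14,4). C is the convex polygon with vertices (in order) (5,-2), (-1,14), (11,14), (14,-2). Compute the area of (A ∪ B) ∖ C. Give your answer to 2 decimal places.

12.14

|A ∪ B| = 124.25.
|(A ∪ B) ∩ C| = 112.1087.
|(A ∪ B) ∖ C| = 124.25 − 112.1087 = 12.14.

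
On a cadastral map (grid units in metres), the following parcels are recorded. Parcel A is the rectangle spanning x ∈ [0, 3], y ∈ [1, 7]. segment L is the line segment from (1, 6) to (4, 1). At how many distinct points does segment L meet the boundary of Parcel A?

The segment meets the boundary at (3,2.667).

1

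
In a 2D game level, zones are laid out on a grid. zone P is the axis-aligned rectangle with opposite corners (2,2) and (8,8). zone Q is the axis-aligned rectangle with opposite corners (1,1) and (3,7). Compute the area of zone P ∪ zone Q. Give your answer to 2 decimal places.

43.00

By inclusion–exclusion:
Individual areas: |zone P| = 36, |zone Q| = 12.
|zone P∩zone Q|: x∈[2,3], y∈[2,7] → 1·5 = 5.
|zone P ∪ zone Q| = 48 − 5 = 43.00.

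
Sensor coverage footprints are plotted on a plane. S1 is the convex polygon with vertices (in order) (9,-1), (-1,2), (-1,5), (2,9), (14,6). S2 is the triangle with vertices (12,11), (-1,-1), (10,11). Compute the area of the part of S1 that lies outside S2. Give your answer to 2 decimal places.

|S1| = 93.5, |S1∩S2| = 5.7211.
|S1 ∖ S2| = |S1| − |S1∩S2| = 93.5 − 5.7211 = 87.78.

87.78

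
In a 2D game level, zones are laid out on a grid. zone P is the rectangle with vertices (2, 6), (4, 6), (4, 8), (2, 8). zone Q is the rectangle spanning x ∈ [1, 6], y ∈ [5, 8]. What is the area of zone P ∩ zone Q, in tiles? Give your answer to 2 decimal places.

4.00

|zone P∩zone Q|: x∈[2,4], y∈[6,8] → 2·2 = 4.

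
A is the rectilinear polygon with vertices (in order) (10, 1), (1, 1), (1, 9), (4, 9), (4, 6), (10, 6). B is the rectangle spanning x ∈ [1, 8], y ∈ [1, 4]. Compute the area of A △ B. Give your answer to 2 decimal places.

33.00

|A| = 54, |B| = 21, |A∩B| = 21.
|A △ B| = |A| + |B| − 2·|A∩B| = 54 + 21 − 42 = 33.00.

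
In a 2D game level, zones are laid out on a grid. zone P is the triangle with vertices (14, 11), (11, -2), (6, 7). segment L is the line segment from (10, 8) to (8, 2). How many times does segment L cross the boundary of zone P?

1

The segment meets the boundary at (8.292,2.875).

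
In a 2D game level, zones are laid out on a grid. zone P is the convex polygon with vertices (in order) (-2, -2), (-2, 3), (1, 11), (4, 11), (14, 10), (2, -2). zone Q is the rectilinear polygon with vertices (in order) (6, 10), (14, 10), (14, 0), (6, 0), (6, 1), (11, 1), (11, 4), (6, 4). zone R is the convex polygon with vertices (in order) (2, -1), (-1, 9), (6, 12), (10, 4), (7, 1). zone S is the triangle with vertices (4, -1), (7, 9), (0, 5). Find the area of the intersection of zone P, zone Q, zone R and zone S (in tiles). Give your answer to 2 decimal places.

The intersection is the polygon with vertices (6,8.429), (7,9), (6,5.667).
By the shoelace formula its area is 1.38.

1.38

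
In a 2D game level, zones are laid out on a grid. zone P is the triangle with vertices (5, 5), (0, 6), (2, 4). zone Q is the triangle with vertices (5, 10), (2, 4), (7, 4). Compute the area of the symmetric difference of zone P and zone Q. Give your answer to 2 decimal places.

15.36

|zone P| = 4, |zone Q| = 15, |zone P∩zone Q| = 1.8182.
|zone P △ zone Q| = |zone P| + |zone Q| − 2·|zone P∩zone Q| = 4 + 15 − 3.6364 = 15.36.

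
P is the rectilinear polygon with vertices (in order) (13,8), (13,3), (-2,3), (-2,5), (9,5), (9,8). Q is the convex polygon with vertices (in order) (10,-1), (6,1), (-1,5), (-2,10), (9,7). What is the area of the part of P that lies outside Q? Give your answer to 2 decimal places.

24.50

|P| = 42, |P∩Q| = 17.5.
|P ∖ Q| = |P| − |P∩Q| = 42 − 17.5 = 24.50.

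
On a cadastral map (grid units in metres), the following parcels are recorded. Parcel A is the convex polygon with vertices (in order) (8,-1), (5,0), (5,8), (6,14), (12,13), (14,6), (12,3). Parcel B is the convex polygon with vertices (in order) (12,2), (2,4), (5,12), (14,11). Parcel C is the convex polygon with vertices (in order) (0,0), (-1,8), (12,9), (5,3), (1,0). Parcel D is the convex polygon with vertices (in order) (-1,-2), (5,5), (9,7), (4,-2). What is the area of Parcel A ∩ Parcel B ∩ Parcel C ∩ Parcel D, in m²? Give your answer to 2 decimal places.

4.89

The intersection is the polygon with vertices (5.378,3.324), (5,3.4), (5,5), (9,7), (8.394,5.909).
By the shoelace formula its area is 4.89.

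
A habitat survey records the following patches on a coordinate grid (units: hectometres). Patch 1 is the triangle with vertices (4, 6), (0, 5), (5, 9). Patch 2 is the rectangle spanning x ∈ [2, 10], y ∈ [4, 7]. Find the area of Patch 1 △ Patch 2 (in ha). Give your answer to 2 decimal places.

|Patch 1| = 5.5, |Patch 2| = 24, |Patch 1∩Patch 2| = 2.5667.
|Patch 1 △ Patch 2| = |Patch 1| + |Patch 2| − 2·|Patch 1∩Patch 2| = 5.5 + 24 − 5.1333 = 24.37.

24.37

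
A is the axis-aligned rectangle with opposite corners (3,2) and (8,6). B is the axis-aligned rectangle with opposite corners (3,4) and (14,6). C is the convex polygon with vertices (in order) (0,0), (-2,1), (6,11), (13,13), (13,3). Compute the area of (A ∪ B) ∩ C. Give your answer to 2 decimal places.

The region (A ∪ B) ∩ C is the polygon with vertices (3,2), (3,4), (3,6), (8,6), (13,6), (13,4), (8,4), (8,2).
By the shoelace formula its area is 30.00.

30.00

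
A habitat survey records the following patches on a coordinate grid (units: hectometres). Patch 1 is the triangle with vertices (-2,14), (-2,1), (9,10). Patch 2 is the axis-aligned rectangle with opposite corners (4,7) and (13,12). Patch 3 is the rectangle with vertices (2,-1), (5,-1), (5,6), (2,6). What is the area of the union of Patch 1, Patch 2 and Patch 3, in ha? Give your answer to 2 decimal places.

121.63

By inclusion–exclusion:
Individual areas: |Patch 1| = 71.5, |Patch 2| = 45, |Patch 3| = 21.
|Patch 1∩Patch 2| = 14.0455.
|Patch 1∩Patch 3| = 1.8232.
|Patch 2∩Patch 3| = 0 (no overlap).
|Patch 1∩Patch 2∩Patch 3| = 0.
|Patch 1 ∪ Patch 2 ∪ Patch 3| = 137.5 − 15.8687 + 0 = 121.63.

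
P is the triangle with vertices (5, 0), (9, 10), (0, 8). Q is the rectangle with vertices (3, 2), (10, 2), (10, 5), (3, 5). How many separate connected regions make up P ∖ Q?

P ∖ Q splits into 2 disjoint pieces (area 2.05, area 29.2).

2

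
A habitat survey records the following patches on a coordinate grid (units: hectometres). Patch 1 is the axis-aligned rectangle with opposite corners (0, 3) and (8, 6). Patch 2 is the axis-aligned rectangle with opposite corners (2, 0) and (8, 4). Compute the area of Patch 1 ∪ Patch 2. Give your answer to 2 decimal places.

42.00

By inclusion–exclusion:
Individual areas: |Patch 1| = 24, |Patch 2| = 24.
|Patch 1∩Patch 2|: x∈[2,8], y∈[3,4] → 6·1 = 6.
|Patch 1 ∪ Patch 2| = 48 − 6 = 42.00.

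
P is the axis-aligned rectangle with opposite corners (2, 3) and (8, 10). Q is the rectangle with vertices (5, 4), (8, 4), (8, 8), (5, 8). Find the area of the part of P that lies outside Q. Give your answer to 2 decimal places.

30.00

|P∩Q|: x∈[5,8], y∈[4,8] → 3·4 = 12.
|P| = 42.
|P ∖ Q| = |P| − |P∩Q| = 42 − 12 = 30.00.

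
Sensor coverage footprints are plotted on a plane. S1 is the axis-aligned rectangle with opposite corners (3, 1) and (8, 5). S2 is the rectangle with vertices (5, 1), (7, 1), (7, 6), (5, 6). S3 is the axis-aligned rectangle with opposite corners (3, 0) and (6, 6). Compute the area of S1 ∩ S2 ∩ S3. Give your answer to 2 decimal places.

The intersection is the polygon with vertices (5,1), (5,5), (6,5), (6,1).
By the shoelace formula its area is 4.00.

4.00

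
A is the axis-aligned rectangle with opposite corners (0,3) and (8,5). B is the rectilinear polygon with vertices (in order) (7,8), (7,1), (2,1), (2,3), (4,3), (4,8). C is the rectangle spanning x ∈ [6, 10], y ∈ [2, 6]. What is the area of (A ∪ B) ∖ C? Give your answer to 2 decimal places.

|A ∪ B| = 35.
|(A ∪ B) ∩ C| = 6.
|(A ∪ B) ∖ C| = 35 − 6 = 29.00.

29.00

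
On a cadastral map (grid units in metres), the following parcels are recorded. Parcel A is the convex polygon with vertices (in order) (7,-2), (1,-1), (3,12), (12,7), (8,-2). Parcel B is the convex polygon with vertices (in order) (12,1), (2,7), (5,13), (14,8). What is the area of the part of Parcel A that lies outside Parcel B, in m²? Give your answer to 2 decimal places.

|Parcel A| = 97.5, |Parcel A∩Parcel B| = 45.3318.
|Parcel A ∖ Parcel B| = |Parcel A| − |Parcel A∩Parcel B| = 97.5 − 45.3318 = 52.17.

52.17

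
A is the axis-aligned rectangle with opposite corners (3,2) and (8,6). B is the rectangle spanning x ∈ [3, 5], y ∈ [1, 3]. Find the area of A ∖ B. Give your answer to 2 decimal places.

18.00

|A∩B|: x∈[3,5], y∈[2,3] → 2·1 = 2.
|A| = 20.
|A ∖ B| = |A| − |A∩B| = 20 − 2 = 18.00.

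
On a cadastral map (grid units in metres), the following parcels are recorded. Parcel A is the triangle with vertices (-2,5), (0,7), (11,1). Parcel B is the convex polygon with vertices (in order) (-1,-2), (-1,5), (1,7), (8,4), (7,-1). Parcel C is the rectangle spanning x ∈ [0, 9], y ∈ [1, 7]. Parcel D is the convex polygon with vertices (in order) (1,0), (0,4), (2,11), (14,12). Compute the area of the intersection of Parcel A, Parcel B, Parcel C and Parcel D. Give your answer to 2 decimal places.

The intersection is the polygon with vertices (0.101,4.354), (0.742,6.596), (5.395,4.057), (4.312,3.058).
By the shoelace formula its area is 8.84.

8.84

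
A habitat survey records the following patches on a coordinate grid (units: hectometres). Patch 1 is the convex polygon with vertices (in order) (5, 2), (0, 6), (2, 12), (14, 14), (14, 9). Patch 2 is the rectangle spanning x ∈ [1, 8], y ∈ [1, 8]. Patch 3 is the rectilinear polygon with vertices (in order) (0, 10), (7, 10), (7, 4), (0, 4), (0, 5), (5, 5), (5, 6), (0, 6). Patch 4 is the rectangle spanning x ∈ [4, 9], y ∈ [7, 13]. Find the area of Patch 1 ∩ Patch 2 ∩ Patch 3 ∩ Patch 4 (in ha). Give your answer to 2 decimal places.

3.00

The intersection is the polygon with vertices (7,8), (7,7), (4,7), (4,8).
By the shoelace formula its area is 3.00.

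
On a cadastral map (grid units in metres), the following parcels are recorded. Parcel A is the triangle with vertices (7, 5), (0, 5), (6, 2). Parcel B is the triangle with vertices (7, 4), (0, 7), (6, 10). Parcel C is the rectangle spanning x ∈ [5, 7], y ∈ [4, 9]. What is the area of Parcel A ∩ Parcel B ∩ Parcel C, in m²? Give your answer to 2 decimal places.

The intersection is the polygon with vertices (6.889,4.667), (6.708,4.125), (5,4.857), (5,5), (6.833,5).
By the shoelace formula its area is 0.97.

0.97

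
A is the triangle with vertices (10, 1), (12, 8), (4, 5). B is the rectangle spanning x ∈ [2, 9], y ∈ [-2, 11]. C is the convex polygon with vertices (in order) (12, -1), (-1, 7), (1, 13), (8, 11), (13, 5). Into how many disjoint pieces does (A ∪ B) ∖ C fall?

3

(A ∪ B) ∖ C splits into 3 disjoint pieces (area 0.6839, area 35, area 0.6).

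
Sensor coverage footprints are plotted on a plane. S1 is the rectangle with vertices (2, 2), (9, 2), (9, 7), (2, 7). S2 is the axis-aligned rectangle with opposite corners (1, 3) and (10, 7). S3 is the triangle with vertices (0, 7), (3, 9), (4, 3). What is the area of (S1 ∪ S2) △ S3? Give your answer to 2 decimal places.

40.67

|S1 ∪ S2| = 43.
|(S1 ∪ S2) ∩ S3| = 6.1667.
|(S1 ∪ S2) △ S3| = 43 + 10 − 12.3333 = 40.67.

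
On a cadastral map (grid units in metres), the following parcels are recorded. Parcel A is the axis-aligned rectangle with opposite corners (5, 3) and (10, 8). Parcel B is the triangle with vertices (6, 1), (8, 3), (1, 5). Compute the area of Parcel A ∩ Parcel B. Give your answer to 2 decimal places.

1.29

The intersection is the polygon with vertices (5,3), (5,3.857), (8,3).
By the shoelace formula its area is 1.29.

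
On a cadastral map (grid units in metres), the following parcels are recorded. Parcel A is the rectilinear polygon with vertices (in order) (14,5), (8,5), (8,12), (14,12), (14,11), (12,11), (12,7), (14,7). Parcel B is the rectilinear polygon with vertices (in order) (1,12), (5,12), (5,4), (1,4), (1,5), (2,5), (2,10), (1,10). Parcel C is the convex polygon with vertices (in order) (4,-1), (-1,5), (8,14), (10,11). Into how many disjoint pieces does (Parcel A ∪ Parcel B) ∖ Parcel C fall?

(Parcel A ∪ Parcel B) ∖ Parcel C splits into 2 disjoint pieces (area 28.3333, area 9.5).

2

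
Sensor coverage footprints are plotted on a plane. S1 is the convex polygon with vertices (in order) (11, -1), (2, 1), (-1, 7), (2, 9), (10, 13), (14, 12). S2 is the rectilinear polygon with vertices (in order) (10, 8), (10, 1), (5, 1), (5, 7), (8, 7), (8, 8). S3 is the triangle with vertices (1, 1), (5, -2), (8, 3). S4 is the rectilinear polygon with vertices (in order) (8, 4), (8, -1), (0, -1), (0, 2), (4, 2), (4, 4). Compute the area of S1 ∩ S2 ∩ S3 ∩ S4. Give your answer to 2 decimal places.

3.51

The intersection is the polygon with vertices (5,2.143), (8,3), (6.8,1), (5,1).
By the shoelace formula its area is 3.51.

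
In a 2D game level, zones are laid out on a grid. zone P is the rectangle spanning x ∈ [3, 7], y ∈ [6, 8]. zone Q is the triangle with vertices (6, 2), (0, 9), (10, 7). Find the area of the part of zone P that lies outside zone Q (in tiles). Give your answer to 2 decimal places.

|zone P| = 8, |zone P∩zone Q| = 7.6.
|zone P ∖ zone Q| = |zone P| − |zone P∩zone Q| = 8 − 7.6 = 0.40.

0.40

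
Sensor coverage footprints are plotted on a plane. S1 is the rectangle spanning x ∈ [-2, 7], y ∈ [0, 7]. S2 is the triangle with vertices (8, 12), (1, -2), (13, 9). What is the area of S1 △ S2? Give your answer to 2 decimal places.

76.36

|S1| = 63, |S2| = 45.5, |S1∩S2| = 16.0682.
|S1 △ S2| = |S1| + |S2| − 2·|S1∩S2| = 63 + 45.5 − 32.1364 = 76.36.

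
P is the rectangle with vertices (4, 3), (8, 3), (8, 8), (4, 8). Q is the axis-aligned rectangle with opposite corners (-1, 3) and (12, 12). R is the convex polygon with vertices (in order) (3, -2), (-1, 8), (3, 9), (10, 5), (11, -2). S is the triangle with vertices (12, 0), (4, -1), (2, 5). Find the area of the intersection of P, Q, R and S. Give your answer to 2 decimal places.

The intersection is the polygon with vertices (4,3), (4,4), (6,3).
By the shoelace formula its area is 1.00.

1.00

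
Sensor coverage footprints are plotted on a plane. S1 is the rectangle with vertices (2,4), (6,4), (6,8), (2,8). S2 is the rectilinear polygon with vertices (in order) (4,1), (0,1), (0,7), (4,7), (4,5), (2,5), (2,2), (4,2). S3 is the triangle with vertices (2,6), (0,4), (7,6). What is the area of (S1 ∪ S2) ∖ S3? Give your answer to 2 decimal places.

|S1 ∪ S2| = 30.
|(S1 ∪ S2) ∩ S3| = 4.8571.
|(S1 ∪ S2) ∖ S3| = 30 − 4.8571 = 25.14.

25.14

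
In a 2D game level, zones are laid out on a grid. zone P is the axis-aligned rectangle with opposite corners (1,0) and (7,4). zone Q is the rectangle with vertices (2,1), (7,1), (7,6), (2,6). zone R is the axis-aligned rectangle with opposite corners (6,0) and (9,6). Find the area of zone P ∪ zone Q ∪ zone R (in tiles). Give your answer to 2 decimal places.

By inclusion–exclusion:
Individual areas: |zone P| = 24, |zone Q| = 25, |zone R| = 18.
|zone P∩zone Q|: x∈[2,7], y∈[1,4] → 5·3 = 15.
|zone P∩zone R|: x∈[6,7], y∈[0,4] → 1·4 = 4.
|zone Q∩zone R|: x∈[6,7], y∈[1,6] → 1·5 = 5.
|zone P∩zone Q∩zone R| = 3.
|zone P ∪ zone Q ∪ zone R| = 67 − 24 + 3 = 46.00.

46.00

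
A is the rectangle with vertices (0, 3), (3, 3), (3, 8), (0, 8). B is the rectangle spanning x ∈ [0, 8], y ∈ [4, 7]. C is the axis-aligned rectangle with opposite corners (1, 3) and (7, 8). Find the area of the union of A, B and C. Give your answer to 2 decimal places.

By inclusion–exclusion:
Individual areas: |A| = 15, |B| = 24, |C| = 30.
|A∩B|: x∈[0,3], y∈[4,7] → 3·3 = 9.
|A∩C|: x∈[1,3], y∈[3,8] → 2·5 = 10.
|B∩C|: x∈[1,7], y∈[4,7] → 6·3 = 18.
|A∩B∩C| = 6.
|A ∪ B ∪ C| = 69 − 37 + 6 = 38.00.

38.00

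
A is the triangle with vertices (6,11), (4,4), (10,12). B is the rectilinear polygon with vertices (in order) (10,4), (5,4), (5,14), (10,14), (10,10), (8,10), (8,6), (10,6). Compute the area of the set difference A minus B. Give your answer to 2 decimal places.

|A| = 13, |A∩B| = 11.75.
|A ∖ B| = |A| − |A∩B| = 13 − 11.75 = 1.25.

1.25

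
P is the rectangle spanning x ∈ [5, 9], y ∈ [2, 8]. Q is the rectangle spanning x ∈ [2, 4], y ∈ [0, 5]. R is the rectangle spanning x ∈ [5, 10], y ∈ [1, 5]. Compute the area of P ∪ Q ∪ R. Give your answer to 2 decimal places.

By inclusion–exclusion:
Individual areas: |P| = 24, |Q| = 10, |R| = 20.
|P∩Q| = 0 (no overlap).
|P∩R|: x∈[5,9], y∈[2,5] → 4·3 = 12.
|Q∩R| = 0 (no overlap).
|P∩Q∩R| = 0.
|P ∪ Q ∪ R| = 54 − 12 + 0 = 42.00.

42.00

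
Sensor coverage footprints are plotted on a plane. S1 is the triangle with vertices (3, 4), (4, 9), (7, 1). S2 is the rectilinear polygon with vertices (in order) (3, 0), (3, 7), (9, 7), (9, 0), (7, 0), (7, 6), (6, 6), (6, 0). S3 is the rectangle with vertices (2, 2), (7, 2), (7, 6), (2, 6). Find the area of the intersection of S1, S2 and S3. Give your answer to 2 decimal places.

7.91

The intersection is the polygon with vertices (6,3.667), (6,2), (5.667,2), (3,4), (3.4,6), (5.125,6).
By the shoelace formula its area is 7.91.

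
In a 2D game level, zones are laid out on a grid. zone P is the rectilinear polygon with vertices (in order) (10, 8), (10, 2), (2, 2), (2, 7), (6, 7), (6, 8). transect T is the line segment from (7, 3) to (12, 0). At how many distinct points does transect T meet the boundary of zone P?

The segment meets the boundary at (8.667,2).

1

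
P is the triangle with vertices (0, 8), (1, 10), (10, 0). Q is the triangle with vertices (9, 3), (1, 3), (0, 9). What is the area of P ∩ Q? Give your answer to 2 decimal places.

The intersection is the polygon with vertices (0.375,8.75), (4.75,5.833), (7.3,3), (6.25,3), (0.192,7.846), (0.125,8.25).
By the shoelace formula its area is 8.75.

8.75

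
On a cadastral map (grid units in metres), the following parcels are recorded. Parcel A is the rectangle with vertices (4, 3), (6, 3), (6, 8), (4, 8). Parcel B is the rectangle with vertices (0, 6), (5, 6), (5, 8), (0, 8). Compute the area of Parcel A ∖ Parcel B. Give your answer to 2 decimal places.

8.00

|Parcel A∩Parcel B|: x∈[4,5], y∈[6,8] → 1·2 = 2.
|Parcel A| = 10.
|Parcel A ∖ Parcel B| = |Parcel A| − |Parcel A∩Parcel B| = 10 − 2 = 8.00.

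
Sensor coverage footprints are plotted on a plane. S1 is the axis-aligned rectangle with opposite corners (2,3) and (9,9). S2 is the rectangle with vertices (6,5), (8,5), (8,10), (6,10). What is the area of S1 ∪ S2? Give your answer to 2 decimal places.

By inclusion–exclusion:
Individual areas: |S1| = 42, |S2| = 10.
|S1∩S2|: x∈[6,8], y∈[5,9] → 2·4 = 8.
|S1 ∪ S2| = 52 − 8 = 44.00.

44.00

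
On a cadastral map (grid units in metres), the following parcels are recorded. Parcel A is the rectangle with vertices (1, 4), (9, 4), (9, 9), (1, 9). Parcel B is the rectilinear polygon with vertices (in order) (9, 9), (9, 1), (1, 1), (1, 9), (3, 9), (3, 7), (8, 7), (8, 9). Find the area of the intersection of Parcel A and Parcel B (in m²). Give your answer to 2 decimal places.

30.00

The intersection is the polygon with vertices (9,4), (1,4), (1,9), (3,9), (3,7), (8,7), (8,9), (9,9).
By the shoelace formula its area is 30.00.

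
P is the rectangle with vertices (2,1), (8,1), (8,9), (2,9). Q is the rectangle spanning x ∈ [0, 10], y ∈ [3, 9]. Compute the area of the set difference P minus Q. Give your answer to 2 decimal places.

|P∩Q|: x∈[2,8], y∈[3,9] → 6·6 = 36.
|P| = 48.
|P ∖ Q| = |P| − |P∩Q| = 48 − 36 = 12.00.

12.00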